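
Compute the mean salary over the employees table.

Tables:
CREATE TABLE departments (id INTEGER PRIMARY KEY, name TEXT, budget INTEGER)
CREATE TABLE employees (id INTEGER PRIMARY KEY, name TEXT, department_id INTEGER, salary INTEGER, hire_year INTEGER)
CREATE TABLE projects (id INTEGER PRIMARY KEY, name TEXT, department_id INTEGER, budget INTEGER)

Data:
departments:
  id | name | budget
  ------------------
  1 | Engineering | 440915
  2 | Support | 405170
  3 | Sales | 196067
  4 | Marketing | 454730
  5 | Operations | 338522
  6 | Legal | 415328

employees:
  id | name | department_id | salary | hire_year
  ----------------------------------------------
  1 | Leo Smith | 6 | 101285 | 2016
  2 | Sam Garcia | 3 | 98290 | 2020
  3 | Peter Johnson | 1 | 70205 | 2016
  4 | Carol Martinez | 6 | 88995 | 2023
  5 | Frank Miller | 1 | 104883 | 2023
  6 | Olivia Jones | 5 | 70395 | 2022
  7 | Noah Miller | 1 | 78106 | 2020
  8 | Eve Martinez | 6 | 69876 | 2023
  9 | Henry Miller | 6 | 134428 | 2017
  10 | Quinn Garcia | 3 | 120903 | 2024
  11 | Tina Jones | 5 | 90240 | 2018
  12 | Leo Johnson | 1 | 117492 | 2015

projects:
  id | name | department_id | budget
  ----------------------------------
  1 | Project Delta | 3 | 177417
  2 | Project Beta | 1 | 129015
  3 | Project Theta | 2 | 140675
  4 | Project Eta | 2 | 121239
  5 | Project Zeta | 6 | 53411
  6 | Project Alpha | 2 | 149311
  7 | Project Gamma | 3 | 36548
SELECT AVG(salary) FROM employees

Execution result:
95424.83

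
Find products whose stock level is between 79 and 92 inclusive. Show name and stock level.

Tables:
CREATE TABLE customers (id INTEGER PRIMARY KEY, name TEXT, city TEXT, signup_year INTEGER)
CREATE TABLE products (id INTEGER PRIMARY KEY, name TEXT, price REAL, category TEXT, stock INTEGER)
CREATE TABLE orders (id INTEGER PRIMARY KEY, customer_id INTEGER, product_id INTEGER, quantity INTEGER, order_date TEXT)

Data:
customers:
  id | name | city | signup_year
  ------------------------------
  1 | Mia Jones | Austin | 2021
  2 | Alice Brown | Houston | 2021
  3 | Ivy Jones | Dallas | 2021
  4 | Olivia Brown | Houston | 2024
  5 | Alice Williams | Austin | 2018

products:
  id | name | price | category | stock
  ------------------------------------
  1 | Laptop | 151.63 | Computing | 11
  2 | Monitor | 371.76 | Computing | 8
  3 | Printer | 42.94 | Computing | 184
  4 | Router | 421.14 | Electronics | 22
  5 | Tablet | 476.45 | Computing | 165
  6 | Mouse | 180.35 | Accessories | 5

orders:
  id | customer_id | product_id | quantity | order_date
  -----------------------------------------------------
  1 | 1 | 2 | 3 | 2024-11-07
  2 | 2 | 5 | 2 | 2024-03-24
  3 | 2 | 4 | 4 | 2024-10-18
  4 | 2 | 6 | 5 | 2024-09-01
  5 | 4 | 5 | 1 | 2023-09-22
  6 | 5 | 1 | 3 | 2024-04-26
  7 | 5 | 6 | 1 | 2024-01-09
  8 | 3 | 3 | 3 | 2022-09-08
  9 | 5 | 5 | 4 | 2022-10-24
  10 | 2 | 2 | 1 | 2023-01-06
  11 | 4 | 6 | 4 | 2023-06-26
SELECT name, stock FROM products WHERE stock BETWEEN 79 AND 92

Execution result:
(no rows)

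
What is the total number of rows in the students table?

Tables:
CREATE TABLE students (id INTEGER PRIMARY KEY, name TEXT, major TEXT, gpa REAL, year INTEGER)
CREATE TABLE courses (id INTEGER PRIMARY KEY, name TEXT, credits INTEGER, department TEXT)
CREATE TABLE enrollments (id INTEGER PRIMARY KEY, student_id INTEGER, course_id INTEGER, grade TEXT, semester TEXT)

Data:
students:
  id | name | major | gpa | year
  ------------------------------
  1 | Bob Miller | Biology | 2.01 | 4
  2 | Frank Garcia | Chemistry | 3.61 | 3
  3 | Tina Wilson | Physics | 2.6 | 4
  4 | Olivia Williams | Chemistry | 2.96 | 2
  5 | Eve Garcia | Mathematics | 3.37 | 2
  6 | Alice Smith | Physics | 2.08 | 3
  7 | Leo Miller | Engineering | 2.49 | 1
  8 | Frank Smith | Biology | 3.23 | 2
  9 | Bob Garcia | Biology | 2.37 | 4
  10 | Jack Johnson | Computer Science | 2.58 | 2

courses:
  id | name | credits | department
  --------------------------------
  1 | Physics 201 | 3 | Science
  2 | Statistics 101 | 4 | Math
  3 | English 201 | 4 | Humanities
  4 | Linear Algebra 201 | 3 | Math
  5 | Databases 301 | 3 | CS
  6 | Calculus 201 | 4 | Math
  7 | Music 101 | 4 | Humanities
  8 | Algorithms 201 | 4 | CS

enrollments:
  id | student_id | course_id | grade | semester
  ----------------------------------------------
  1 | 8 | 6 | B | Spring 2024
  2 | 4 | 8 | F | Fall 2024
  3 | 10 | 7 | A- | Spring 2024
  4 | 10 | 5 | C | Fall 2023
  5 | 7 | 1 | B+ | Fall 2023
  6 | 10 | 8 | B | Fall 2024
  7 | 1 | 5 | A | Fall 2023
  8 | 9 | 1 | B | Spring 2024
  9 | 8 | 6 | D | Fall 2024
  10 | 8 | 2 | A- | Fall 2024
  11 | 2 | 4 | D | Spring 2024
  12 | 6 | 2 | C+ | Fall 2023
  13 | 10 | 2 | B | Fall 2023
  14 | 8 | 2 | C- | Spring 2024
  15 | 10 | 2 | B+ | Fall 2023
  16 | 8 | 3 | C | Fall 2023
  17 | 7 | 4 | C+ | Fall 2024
SELECT COUNT(*) FROM students

Execution result:
10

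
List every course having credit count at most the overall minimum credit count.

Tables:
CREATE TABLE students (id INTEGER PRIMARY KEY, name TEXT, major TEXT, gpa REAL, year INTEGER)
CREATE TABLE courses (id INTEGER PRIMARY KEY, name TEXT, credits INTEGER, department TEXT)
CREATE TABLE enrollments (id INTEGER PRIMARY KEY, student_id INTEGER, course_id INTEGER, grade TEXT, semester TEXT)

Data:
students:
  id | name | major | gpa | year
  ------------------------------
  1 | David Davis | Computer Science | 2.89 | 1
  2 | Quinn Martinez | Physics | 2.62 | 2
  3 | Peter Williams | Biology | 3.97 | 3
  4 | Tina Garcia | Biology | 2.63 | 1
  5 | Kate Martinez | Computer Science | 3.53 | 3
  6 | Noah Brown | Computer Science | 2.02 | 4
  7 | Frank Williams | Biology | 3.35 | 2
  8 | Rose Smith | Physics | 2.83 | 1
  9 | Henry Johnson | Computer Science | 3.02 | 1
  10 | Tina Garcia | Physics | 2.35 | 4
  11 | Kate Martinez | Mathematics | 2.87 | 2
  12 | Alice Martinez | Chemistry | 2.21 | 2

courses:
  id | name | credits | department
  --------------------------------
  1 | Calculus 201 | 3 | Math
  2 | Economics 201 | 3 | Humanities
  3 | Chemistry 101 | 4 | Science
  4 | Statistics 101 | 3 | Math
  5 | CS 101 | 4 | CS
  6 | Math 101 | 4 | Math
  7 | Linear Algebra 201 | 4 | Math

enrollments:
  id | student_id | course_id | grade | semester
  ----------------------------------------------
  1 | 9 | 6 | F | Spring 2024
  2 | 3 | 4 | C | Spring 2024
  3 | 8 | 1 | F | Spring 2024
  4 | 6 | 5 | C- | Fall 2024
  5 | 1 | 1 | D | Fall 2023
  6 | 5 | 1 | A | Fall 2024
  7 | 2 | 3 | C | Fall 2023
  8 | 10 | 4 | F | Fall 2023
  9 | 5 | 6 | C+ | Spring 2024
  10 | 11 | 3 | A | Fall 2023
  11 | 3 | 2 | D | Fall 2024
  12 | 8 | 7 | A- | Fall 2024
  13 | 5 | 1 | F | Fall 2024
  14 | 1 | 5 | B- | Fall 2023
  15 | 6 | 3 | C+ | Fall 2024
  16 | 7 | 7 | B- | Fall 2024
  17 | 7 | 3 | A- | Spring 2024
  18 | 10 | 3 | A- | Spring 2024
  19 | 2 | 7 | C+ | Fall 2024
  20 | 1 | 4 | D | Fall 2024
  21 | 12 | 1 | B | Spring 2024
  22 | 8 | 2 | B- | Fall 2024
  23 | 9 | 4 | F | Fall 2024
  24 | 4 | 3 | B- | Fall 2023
SELECT name, credits FROM courses WHERE credits <= (SELECT MIN(credits) FROM courses)

Execution result:
name | credits
Calculus 201 | 3
Economics 201 | 3
Statistics 101 | 3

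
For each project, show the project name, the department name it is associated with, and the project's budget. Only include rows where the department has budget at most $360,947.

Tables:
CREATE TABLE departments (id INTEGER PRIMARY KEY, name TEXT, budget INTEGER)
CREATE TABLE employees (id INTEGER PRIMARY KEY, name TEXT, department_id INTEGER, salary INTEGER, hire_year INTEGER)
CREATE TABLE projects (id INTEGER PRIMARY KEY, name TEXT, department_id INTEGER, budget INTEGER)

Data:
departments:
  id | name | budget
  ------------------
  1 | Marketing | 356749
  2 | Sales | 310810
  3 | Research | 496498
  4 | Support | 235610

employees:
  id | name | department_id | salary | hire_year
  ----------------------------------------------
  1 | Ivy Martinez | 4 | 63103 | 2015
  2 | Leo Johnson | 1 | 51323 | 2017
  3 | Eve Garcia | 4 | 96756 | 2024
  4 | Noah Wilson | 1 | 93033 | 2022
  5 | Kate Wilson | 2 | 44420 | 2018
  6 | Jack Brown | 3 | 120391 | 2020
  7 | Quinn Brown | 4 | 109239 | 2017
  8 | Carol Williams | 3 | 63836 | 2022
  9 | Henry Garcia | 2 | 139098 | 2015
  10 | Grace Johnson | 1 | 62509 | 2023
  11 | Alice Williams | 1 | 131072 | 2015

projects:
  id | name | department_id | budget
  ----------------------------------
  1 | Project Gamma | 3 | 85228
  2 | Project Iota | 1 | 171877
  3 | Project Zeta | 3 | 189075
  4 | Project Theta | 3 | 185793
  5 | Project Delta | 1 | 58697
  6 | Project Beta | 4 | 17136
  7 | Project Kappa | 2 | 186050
SELECT c.name, p.name AS department, c.budget FROM projects c JOIN departments p ON c.department_id = p.id WHERE p.budget <= 360947

Execution result:
name | department | budget
Project Iota | Marketing | 171877
Project Delta | Marketing | 58697
Project Beta | Support | 17136
Project Kappa | Sales | 186050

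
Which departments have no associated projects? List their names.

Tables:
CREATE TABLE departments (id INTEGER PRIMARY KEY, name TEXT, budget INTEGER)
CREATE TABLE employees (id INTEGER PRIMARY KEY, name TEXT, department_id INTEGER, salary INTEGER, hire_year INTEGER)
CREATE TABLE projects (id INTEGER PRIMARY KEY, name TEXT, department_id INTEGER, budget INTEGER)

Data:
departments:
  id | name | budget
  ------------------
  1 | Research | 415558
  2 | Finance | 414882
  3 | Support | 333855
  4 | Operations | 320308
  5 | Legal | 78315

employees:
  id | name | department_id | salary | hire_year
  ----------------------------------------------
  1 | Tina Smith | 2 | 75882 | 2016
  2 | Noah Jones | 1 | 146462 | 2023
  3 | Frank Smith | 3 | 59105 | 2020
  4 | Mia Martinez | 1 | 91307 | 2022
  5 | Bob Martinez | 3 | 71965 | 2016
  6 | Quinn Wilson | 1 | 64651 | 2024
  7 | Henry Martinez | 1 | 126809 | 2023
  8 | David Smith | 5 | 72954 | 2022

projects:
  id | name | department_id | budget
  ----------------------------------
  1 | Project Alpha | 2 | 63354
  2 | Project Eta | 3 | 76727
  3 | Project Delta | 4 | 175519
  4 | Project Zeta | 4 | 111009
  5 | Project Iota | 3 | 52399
SELECT p.name FROM departments p LEFT JOIN projects c ON c.department_id = p.id WHERE c.id IS NULL

Execution result:
name
Research
Legal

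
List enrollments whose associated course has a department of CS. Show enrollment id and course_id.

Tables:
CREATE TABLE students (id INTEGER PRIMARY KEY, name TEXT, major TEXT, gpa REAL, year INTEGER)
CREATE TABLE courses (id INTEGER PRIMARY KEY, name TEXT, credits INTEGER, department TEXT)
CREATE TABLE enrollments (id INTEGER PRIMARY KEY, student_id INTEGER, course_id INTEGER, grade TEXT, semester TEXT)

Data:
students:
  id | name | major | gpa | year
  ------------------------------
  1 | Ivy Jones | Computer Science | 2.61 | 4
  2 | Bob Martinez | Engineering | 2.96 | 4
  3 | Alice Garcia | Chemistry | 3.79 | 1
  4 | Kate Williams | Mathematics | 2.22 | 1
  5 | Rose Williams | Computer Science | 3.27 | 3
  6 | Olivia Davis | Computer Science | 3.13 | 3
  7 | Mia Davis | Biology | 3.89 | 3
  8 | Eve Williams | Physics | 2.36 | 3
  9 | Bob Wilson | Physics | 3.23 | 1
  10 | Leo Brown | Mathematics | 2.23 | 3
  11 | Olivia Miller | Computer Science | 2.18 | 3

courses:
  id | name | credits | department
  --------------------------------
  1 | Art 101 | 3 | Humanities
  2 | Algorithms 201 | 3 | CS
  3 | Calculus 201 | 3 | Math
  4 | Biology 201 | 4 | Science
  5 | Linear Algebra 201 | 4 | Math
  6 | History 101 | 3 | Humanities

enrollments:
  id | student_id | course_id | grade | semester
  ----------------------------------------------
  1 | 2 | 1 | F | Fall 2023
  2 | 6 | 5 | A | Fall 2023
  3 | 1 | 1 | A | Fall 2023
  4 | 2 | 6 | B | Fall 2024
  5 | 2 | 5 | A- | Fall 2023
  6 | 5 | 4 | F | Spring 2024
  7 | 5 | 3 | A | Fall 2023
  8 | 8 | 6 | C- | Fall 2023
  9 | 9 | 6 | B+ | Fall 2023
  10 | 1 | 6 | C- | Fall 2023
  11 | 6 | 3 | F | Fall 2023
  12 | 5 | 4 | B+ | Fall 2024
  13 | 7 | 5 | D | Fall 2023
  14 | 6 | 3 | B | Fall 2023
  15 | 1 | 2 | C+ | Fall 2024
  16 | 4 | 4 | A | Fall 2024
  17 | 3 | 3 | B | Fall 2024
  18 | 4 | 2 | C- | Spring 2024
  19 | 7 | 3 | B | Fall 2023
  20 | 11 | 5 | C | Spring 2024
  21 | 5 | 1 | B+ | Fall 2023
SELECT id, course_id FROM enrollments WHERE course_id IN (SELECT id FROM courses WHERE department = 'CS')

Execution result:
id | course_id
15 | 2
18 | 2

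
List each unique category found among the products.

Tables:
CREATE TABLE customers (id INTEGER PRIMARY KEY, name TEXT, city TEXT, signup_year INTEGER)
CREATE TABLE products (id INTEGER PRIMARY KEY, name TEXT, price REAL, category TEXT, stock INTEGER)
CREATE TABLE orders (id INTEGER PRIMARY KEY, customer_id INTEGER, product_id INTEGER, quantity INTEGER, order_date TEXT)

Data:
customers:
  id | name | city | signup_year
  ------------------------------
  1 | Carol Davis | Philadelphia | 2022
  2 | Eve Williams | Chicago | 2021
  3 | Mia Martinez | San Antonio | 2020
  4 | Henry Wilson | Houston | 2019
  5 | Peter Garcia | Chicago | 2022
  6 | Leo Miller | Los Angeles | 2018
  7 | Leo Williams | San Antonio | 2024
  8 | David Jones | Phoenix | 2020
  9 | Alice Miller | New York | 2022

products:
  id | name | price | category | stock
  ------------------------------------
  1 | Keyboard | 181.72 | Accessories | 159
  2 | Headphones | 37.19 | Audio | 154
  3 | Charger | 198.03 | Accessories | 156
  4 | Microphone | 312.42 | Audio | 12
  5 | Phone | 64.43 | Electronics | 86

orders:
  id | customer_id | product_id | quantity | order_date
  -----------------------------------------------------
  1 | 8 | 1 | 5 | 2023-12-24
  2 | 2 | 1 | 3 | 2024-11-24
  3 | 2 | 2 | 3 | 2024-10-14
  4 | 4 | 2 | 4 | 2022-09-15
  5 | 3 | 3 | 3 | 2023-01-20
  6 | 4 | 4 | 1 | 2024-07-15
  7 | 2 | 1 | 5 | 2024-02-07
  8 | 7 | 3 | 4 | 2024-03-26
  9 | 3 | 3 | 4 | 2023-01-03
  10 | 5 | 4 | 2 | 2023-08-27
SELECT DISTINCT category FROM products

Execution result:
category
Accessories
Audio
Electronics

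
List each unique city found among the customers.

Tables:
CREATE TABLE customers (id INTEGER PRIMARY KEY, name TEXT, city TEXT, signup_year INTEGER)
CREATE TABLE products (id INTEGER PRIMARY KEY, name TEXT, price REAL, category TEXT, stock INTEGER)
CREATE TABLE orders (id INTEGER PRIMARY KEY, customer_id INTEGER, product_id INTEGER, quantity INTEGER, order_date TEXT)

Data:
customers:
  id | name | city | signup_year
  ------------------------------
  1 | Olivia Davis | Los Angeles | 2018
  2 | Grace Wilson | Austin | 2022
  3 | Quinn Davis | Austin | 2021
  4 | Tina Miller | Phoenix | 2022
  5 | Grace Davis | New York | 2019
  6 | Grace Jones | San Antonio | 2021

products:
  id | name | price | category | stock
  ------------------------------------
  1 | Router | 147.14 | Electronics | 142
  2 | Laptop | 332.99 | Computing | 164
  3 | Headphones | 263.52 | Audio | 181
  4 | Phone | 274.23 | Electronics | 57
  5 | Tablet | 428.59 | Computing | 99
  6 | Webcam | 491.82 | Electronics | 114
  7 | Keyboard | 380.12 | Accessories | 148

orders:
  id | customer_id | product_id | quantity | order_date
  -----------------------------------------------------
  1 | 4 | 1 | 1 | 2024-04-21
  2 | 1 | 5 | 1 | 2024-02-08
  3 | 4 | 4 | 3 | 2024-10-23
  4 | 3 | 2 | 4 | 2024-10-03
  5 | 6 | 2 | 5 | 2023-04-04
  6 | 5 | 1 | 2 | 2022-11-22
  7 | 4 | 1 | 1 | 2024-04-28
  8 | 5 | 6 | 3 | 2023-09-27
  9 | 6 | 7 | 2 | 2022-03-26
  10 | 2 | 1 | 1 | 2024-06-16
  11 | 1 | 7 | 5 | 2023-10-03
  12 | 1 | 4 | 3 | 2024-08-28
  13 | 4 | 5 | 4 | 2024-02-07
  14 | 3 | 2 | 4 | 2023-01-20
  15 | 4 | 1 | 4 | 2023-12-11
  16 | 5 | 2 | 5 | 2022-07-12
SELECT DISTINCT city FROM customers

Execution result:
city
Los Angeles
Austin
Phoenix
New York
San Antonio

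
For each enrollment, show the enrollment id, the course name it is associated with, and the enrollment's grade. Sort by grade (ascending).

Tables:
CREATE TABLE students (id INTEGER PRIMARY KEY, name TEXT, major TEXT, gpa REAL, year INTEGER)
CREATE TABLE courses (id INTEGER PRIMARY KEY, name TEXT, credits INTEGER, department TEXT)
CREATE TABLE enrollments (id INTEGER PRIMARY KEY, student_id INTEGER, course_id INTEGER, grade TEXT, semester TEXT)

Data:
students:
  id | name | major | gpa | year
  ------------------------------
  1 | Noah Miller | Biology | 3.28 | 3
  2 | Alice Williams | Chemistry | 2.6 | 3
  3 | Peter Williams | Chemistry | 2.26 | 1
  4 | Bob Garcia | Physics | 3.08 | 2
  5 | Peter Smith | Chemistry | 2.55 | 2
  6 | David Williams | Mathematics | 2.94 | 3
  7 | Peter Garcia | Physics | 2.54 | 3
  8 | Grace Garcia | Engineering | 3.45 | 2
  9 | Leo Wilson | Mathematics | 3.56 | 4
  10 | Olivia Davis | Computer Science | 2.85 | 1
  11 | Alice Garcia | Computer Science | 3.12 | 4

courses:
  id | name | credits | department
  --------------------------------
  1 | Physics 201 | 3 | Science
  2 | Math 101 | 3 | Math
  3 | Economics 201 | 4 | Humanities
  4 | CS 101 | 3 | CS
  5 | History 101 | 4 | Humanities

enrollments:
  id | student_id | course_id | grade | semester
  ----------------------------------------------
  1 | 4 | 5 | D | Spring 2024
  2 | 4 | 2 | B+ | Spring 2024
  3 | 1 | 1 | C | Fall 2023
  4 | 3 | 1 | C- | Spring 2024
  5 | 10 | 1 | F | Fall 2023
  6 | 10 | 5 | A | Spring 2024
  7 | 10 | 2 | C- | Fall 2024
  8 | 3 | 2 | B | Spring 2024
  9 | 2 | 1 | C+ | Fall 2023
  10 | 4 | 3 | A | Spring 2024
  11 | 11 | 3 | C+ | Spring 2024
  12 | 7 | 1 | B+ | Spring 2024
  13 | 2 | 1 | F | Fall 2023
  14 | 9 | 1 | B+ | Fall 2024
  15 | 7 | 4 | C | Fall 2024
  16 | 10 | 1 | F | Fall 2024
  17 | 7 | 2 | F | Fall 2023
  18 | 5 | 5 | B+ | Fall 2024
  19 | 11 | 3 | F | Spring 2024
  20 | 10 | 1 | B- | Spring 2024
SELECT c.id, p.name AS course, c.grade FROM enrollments c JOIN courses p ON c.course_id = p.id ORDER BY c.grade ASC

Execution result:
id | course | grade
6 | History 101 | A
10 | Economics 201 | A
8 | Math 101 | B
2 | Math 101 | B+
12 | Physics 201 | B+
14 | Physics 201 | B+
18 | History 101 | B+
20 | Physics 201 | B-
3 | Physics 201 | C
15 | CS 101 | C
9 | Physics 201 | C+
11 | Economics 201 | C+
4 | Physics 201 | C-
7 | Math 101 | C-
1 | History 101 | D
5 | Physics 201 | F
13 | Physics 201 | F
16 | Physics 201 | F
17 | Math 101 | F
19 | Economics 201 | F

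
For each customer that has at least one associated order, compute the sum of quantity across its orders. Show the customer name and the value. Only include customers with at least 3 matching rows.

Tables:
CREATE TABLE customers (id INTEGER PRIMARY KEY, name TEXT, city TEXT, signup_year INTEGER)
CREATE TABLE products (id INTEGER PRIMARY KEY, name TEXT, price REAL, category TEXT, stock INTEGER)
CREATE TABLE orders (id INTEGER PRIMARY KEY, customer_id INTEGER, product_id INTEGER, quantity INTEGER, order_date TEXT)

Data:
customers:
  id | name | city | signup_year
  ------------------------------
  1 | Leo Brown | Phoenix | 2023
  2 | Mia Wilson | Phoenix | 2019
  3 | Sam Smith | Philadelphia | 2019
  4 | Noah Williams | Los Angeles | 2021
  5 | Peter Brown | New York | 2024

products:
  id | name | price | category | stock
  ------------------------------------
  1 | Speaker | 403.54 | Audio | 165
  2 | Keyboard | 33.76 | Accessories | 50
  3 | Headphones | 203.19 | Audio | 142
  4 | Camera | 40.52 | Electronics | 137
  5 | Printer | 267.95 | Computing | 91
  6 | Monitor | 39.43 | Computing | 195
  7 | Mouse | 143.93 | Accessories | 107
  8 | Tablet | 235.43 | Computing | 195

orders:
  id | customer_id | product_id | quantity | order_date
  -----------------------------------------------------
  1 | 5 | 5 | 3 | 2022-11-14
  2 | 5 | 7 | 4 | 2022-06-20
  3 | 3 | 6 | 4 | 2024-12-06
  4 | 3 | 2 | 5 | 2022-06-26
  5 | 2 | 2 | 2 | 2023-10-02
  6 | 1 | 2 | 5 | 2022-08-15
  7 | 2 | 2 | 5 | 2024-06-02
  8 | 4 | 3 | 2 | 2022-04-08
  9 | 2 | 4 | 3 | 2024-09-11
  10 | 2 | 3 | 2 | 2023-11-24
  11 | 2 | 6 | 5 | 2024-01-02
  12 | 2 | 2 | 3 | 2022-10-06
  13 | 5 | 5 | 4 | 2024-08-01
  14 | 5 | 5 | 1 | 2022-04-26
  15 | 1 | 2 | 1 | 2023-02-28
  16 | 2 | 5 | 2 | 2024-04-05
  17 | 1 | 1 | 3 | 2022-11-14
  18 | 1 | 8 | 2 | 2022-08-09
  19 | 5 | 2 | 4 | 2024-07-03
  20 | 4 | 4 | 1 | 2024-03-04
SELECT p.name, SUM(c.quantity) AS sum_quantity FROM orders c JOIN customers p ON c.customer_id = p.id GROUP BY p.id, p.name HAVING COUNT(*) >= 3

Execution result:
name | sum_quantity
Leo Brown | 11
Mia Wilson | 22
Peter Brown | 16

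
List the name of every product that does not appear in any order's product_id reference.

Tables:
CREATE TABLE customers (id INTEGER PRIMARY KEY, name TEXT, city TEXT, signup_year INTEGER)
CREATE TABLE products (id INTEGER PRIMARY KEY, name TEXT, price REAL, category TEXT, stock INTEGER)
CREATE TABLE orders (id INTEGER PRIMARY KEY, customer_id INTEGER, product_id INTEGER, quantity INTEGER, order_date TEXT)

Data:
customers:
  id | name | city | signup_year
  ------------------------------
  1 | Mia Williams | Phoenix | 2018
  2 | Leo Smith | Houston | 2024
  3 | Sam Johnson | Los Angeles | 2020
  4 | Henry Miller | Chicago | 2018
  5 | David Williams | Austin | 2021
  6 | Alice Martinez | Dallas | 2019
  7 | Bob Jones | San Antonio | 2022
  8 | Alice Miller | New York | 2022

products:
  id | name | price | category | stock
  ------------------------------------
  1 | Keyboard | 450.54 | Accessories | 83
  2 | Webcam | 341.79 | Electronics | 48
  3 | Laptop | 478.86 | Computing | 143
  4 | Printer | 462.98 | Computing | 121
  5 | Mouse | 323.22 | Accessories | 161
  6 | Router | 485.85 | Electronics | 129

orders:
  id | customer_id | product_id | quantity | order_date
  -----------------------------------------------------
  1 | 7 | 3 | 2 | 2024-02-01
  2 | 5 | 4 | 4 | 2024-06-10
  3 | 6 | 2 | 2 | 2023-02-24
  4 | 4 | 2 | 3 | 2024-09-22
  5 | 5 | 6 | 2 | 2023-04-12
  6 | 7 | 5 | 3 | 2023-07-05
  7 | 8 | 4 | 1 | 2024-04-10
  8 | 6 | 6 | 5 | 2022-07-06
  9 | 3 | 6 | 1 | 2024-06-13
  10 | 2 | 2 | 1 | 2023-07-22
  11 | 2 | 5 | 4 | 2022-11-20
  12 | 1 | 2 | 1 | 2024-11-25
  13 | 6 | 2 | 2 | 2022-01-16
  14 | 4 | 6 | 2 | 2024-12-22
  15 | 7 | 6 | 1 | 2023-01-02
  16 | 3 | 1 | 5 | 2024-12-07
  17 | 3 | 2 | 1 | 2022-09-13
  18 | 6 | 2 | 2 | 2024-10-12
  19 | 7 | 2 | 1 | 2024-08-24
SELECT p.name FROM products p LEFT JOIN orders c ON c.product_id = p.id WHERE c.id IS NULL

Execution result:
(no rows)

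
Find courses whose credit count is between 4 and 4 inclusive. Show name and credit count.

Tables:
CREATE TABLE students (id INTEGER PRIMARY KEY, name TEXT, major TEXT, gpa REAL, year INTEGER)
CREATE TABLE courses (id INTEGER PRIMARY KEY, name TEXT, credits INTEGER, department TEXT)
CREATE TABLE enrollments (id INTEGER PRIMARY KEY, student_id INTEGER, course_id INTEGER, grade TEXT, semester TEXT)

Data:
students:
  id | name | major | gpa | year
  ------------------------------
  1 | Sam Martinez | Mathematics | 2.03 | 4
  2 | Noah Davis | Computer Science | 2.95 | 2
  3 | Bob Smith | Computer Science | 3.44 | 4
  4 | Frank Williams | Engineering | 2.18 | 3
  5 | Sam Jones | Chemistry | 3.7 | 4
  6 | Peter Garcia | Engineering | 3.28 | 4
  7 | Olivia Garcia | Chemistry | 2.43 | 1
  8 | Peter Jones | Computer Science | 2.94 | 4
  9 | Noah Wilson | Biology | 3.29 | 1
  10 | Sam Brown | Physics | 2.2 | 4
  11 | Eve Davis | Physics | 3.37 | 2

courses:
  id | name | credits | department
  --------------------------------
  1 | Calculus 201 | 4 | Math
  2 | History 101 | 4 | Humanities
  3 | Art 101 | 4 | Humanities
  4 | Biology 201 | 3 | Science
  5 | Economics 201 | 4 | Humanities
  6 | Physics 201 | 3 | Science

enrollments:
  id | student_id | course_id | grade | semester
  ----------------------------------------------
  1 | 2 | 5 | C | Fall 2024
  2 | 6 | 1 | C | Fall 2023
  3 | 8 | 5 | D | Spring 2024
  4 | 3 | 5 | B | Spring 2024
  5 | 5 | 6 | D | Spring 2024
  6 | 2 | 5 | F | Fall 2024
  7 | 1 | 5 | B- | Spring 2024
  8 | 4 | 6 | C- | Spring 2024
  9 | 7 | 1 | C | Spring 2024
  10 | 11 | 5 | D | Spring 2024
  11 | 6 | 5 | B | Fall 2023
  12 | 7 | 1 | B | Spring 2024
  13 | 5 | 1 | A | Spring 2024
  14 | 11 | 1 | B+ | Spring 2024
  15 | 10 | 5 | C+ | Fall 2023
SELECT name, credits FROM courses WHERE credits BETWEEN 4 AND 4

Execution result:
name | credits
Calculus 201 | 4
History 101 | 4
Art 101 | 4
Economics 201 | 4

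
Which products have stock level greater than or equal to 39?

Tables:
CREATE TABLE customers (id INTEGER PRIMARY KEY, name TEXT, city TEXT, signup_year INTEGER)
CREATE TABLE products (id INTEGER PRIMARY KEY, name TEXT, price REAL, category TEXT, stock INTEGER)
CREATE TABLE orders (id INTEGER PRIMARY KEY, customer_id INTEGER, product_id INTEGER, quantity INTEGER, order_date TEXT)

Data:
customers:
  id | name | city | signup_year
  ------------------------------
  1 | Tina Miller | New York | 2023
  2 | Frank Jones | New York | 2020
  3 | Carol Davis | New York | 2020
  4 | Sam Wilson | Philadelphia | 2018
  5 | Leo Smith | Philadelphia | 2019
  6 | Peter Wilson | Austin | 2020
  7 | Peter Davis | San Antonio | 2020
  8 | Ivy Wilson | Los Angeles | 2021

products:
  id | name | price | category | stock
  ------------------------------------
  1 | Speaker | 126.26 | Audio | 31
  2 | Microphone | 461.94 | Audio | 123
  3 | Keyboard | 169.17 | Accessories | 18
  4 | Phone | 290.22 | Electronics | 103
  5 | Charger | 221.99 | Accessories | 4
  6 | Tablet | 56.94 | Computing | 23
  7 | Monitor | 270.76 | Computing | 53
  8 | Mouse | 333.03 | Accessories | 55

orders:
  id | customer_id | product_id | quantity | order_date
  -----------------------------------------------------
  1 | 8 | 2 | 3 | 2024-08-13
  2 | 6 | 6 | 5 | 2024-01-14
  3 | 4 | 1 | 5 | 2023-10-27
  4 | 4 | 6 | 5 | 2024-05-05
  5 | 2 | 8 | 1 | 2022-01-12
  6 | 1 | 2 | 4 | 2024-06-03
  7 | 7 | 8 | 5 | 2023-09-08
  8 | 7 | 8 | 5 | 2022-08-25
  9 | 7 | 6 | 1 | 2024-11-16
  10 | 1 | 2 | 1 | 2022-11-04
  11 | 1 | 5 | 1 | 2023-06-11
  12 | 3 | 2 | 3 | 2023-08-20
SELECT name, stock FROM products WHERE stock >= 39

Execution result:
name | stock
Microphone | 123
Phone | 103
Monitor | 53
Mouse | 55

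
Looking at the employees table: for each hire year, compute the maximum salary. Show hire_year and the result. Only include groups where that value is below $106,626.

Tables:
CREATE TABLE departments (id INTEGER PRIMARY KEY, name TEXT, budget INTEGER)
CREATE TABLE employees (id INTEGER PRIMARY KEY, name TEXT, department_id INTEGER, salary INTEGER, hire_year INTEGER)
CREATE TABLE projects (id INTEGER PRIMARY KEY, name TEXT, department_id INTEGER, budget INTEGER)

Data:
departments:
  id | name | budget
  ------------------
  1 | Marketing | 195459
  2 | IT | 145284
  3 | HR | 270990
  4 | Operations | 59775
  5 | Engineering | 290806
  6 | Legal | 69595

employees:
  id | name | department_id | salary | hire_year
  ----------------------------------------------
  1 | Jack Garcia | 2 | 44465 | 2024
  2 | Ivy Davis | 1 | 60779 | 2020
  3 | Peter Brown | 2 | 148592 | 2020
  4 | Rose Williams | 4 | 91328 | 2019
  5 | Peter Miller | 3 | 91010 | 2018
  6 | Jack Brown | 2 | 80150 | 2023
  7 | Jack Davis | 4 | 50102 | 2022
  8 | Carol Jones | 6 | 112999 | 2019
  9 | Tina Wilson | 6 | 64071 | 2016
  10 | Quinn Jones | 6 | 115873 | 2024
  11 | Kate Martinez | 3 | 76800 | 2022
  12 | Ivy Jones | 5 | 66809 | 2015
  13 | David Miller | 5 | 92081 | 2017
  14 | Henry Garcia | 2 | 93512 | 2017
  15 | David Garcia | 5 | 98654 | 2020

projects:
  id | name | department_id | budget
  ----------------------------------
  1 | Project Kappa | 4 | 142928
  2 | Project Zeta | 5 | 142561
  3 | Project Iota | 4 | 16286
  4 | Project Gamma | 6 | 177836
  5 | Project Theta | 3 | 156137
SELECT hire_year, MAX(salary) AS max_salary FROM employees GROUP BY hire_year HAVING MAX(salary) < 106626

Execution result:
hire_year | max_salary
2015 | 66809
2016 | 64071
2017 | 93512
2018 | 91010
2022 | 76800
2023 | 80150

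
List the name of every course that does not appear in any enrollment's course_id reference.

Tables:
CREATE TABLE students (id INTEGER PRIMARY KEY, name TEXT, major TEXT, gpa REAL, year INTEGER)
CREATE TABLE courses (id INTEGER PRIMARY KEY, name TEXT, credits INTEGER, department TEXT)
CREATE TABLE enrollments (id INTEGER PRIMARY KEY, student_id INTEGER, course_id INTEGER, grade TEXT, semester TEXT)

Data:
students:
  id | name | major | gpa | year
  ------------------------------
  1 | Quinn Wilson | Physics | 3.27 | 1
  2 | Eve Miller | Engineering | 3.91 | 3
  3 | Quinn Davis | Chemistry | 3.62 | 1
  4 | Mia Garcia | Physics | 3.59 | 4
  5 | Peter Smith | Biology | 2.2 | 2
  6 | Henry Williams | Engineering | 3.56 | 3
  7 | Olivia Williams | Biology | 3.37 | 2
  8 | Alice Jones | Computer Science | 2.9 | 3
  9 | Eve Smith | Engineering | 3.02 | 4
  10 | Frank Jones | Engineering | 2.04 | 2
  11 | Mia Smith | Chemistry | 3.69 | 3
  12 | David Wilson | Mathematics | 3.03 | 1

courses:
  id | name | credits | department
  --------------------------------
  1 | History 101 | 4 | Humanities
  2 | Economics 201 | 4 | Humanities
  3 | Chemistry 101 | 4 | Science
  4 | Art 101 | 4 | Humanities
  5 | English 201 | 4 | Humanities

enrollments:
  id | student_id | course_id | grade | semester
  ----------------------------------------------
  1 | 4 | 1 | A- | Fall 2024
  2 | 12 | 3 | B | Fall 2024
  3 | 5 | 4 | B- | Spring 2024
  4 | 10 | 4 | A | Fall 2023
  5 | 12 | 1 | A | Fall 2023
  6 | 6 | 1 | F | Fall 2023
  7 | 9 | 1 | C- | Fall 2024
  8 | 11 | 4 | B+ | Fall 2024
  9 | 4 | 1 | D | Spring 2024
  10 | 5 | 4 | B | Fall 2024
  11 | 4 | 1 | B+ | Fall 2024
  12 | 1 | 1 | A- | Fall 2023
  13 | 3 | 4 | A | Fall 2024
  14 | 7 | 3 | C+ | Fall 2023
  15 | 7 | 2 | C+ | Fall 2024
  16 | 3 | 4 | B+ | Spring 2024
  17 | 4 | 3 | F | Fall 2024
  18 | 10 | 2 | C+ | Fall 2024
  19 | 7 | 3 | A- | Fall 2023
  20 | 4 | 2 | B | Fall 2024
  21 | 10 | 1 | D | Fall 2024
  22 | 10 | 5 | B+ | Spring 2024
SELECT p.name FROM courses p LEFT JOIN enrollments c ON c.course_id = p.id WHERE c.id IS NULL

Execution result:
(no rows)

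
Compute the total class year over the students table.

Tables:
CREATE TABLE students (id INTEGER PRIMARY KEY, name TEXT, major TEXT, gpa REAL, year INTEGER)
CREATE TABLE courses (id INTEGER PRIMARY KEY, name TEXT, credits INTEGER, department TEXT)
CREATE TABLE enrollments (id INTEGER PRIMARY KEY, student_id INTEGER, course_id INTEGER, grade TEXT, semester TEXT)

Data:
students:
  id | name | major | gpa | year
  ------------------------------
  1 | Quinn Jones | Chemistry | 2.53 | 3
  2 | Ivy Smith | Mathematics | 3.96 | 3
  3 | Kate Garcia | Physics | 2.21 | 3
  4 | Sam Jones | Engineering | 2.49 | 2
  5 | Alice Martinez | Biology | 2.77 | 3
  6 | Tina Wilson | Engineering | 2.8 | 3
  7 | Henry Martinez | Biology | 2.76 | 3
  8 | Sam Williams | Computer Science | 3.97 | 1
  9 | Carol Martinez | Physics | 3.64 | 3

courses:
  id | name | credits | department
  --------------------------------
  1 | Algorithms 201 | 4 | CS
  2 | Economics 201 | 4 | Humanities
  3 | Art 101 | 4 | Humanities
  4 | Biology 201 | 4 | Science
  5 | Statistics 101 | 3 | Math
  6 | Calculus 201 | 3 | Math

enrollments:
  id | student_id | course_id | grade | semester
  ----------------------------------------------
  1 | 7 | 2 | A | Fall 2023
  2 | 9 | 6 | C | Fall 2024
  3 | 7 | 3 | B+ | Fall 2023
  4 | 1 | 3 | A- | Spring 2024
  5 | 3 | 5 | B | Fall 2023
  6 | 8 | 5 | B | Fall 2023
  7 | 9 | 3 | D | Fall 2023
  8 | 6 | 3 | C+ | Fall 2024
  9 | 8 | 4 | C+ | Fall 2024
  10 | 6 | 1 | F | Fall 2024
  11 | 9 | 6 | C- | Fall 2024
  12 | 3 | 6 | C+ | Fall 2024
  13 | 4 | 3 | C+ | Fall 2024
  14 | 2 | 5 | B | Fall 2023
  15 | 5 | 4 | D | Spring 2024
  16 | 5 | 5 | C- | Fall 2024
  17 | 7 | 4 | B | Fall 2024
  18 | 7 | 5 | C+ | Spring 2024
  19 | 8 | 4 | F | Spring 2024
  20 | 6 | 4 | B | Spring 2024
SELECT SUM(year) FROM students

Execution result:
24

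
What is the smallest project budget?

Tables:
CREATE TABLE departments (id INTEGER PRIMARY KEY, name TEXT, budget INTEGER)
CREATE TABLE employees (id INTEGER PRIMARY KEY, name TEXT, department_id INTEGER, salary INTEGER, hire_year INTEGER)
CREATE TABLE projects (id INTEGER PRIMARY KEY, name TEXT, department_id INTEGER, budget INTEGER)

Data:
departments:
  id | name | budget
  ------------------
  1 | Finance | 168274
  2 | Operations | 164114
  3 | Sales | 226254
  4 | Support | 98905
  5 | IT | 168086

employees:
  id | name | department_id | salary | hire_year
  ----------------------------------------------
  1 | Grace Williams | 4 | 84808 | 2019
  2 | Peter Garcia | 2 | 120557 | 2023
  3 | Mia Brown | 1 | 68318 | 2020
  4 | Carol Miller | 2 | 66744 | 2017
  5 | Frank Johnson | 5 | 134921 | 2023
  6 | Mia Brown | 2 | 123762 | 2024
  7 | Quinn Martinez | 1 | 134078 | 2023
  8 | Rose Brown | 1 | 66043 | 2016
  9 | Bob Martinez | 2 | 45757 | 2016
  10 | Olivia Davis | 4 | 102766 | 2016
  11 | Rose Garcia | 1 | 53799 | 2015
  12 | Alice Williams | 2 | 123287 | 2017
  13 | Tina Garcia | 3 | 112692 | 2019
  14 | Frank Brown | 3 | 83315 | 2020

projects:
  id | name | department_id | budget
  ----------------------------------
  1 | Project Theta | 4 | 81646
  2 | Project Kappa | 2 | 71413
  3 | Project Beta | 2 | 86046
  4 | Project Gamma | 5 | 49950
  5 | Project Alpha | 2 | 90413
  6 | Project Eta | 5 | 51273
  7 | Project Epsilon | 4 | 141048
SELECT MIN(budget) FROM projects

Execution result:
49950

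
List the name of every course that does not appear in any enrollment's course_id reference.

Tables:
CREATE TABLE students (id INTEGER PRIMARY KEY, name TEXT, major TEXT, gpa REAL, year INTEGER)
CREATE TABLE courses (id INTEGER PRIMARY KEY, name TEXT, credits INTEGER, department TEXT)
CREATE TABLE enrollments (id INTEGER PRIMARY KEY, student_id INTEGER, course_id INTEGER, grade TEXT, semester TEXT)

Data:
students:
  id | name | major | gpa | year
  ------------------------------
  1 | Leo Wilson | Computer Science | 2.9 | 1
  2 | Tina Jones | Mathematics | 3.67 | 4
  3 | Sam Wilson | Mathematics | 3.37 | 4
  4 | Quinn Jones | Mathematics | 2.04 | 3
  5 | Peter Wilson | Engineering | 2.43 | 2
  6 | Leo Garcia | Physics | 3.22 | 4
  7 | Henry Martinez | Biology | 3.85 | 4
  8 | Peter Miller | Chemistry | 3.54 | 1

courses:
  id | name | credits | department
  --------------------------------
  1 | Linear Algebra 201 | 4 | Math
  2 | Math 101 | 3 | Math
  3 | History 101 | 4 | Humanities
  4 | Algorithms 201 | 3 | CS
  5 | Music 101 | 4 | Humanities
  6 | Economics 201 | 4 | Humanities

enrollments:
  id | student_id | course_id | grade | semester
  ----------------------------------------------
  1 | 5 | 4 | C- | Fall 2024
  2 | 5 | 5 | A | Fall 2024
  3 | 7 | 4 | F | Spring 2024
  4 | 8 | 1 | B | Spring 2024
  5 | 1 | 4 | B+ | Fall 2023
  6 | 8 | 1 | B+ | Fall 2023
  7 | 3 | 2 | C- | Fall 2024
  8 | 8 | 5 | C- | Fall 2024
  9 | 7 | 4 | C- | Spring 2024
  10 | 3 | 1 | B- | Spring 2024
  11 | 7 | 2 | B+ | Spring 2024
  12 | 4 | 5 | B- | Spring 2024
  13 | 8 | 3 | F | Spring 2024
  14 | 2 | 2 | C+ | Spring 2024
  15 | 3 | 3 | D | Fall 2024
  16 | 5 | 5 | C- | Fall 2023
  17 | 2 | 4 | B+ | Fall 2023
SELECT p.name FROM courses p LEFT JOIN enrollments c ON c.course_id = p.id WHERE c.id IS NULL

Execution result:
Economics 201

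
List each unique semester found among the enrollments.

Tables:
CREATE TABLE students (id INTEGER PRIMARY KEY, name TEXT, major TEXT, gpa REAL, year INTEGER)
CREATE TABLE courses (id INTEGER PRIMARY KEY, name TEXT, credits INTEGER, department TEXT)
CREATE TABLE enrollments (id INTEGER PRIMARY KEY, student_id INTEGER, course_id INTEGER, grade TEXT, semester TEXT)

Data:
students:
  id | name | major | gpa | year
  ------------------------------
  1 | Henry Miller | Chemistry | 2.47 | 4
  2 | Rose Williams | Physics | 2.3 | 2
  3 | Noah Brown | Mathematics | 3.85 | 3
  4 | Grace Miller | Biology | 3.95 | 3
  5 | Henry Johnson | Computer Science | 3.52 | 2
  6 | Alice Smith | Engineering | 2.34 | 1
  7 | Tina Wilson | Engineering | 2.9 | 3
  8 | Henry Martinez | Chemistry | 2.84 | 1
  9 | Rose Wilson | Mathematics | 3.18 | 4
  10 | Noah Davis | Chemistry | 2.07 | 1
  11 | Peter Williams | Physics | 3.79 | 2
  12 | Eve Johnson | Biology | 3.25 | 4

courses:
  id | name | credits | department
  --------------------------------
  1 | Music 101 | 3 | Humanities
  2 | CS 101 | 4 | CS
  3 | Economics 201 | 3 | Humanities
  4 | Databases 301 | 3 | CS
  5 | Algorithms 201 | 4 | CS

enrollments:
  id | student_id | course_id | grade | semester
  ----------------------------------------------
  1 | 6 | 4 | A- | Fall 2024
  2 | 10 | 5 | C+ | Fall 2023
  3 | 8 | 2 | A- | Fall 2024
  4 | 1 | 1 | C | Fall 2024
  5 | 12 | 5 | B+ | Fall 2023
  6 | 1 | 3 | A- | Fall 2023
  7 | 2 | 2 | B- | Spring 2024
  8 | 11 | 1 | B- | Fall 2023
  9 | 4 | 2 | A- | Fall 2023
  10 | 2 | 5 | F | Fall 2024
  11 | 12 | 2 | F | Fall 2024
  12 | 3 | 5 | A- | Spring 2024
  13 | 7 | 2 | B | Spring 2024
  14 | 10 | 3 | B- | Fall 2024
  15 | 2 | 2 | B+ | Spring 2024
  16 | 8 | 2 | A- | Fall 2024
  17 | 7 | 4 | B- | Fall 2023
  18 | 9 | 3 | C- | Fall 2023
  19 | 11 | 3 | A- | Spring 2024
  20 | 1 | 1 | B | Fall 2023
SELECT DISTINCT semester FROM enrollments

Execution result:
semester
Fall 2024
Fall 2023
Spring 2024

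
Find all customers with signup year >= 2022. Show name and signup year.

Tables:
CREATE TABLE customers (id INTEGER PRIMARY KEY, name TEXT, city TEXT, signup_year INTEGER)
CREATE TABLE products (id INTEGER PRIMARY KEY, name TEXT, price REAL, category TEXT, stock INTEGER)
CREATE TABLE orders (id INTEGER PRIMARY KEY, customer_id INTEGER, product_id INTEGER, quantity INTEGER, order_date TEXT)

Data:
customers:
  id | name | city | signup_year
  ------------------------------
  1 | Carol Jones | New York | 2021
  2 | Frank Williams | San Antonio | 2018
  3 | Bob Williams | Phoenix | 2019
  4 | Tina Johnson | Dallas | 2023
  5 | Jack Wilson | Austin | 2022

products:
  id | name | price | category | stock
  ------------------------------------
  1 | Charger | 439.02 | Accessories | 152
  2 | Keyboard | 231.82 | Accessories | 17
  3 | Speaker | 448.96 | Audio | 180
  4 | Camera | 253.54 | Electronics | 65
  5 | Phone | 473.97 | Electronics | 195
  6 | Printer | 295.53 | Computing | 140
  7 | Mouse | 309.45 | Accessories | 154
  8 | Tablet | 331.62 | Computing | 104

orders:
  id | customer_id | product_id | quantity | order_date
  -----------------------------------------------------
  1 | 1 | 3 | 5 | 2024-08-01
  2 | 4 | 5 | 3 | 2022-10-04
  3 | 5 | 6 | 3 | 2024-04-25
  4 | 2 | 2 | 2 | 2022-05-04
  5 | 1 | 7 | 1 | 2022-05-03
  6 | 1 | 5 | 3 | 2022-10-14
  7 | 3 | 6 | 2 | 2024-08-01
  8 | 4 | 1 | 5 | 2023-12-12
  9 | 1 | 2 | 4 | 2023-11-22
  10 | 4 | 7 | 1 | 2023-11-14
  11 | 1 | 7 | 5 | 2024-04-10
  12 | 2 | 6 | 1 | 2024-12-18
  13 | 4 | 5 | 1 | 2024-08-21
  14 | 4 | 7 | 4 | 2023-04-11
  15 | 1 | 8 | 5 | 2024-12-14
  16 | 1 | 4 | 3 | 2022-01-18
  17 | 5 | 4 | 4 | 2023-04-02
SELECT name, signup_year FROM customers WHERE signup_year >= 2022

Execution result:
name | signup_year
Tina Johnson | 2023
Jack Wilson | 2022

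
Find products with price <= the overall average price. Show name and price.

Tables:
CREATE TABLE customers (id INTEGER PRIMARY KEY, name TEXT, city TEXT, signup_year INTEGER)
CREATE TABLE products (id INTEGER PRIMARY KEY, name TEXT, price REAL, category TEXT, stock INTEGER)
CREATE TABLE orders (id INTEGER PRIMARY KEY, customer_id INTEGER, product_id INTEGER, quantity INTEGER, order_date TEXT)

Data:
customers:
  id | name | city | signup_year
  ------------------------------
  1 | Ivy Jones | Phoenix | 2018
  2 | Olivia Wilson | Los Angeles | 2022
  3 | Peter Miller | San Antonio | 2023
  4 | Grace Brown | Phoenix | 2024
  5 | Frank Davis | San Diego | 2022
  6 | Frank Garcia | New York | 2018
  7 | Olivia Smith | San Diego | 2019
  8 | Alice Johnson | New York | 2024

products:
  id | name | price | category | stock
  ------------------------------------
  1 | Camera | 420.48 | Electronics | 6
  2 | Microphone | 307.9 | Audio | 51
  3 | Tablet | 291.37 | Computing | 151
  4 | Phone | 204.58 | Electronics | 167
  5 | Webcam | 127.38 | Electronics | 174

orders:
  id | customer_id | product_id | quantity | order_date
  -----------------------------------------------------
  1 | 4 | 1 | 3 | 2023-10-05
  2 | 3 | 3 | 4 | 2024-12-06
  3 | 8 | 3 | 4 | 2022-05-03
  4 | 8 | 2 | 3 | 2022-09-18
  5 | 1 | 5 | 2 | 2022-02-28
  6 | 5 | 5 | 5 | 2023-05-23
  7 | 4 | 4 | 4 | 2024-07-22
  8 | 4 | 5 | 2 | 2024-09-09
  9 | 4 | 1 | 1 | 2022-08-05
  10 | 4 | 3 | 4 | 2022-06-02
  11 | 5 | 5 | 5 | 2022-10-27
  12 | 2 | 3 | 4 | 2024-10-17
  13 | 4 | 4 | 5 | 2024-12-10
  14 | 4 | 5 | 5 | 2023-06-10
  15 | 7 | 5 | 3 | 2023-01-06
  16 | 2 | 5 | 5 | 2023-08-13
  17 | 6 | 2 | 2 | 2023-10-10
SELECT name, price FROM products WHERE price <= (SELECT AVG(price) FROM products)

Execution result:
name | price
Phone | 204.58
Webcam | 127.38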